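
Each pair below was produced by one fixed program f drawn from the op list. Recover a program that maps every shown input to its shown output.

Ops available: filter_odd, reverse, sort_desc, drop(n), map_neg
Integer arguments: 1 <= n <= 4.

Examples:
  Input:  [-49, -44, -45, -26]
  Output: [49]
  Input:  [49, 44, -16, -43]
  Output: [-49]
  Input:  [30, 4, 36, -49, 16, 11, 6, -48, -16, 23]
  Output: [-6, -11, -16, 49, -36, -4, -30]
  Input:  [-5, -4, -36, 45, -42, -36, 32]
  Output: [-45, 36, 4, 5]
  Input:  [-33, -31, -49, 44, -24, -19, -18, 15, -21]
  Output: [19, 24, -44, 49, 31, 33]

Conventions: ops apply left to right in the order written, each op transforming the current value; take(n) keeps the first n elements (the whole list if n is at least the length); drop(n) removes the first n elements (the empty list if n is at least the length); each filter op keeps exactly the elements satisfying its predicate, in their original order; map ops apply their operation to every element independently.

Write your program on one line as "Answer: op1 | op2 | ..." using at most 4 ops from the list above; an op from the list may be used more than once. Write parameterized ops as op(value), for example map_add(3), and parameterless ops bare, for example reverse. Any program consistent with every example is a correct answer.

reverse | map_neg | drop(3)

Check, running the answer program on each example:
  [-49, -44, -45, -26] -> [-26, -45, -44, -49] -> [26, 45, 44, 49] -> [49]
  [49, 44, -16, -43] -> [-43, -16, 44, 49] -> [43, 16, -44, -49] -> [-49]
  [30, 4, 36, -49, 16, 11, 6, -48, -16, 23] -> [23, -16, -48, 6, 11, 16, -49, 36, 4, 30] -> [-23, 16, 48, -6, -11, -16, 49, -36, -4, -30] -> [-6, -11, -16, 49, -36, -4, -30]
  [-5, -4, -36, 45, -42, -36, 32] -> [32, -36, -42, 45, -36, -4, -5] -> [-32, 36, 42, -45, 36, 4, 5] -> [-45, 36, 4, 5]
  [-33, -31, -49, 44, -24, -19, -18, 15, -21] -> [-21, 15, -18, -19, -24, 44, -49, -31, -33] -> [21, -15, 18, 19, 24, -44, 49, 31, 33] -> [19, 24, -44, 49, 31, 33]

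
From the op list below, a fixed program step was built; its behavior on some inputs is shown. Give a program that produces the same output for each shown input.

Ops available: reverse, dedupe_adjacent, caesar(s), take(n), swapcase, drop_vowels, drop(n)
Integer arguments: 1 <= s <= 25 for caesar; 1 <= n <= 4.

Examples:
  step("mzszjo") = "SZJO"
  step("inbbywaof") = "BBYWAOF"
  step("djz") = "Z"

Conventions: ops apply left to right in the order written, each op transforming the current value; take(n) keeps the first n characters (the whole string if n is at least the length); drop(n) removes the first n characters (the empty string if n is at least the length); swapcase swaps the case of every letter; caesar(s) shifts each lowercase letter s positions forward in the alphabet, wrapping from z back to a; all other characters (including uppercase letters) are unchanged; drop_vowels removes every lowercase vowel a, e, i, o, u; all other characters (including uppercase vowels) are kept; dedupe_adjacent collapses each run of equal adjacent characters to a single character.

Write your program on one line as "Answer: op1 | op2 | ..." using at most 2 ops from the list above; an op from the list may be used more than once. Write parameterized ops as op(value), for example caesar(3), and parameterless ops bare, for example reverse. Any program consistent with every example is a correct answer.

drop(2) | swapcase

Check, running the answer program on each example:
  "mzszjo" -> "szjo" -> "SZJO"
  "inbbywaof" -> "bbywaof" -> "BBYWAOF"
  "djz" -> "z" -> "Z"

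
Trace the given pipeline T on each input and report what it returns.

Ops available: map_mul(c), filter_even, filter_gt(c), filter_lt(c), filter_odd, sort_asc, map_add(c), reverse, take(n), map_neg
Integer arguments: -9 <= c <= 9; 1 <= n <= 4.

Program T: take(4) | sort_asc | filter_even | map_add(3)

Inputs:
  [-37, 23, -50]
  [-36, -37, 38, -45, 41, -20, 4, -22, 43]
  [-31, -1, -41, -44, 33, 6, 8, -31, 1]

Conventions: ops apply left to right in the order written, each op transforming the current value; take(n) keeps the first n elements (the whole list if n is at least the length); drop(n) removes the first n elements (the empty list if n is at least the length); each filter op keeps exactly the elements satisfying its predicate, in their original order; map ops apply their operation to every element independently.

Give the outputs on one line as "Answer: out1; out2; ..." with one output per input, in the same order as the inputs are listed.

[-47]; [-33, 41]; [-41]

Execution, op by op:
  [-37, 23, -50] -> [-37, 23, -50] -> [-50, -37, 23] -> [-50] -> [-47]
  [-36, -37, 38, -45, 41, -20, 4, -22, 43] -> [-36, -37, 38, -45] -> [-45, -37, -36, 38] -> [-36, 38] -> [-33, 41]
  [-31, -1, -41, -44, 33, 6, 8, -31, 1] -> [-31, -1, -41, -44] -> [-44, -41, -31, -1] -> [-44] -> [-41]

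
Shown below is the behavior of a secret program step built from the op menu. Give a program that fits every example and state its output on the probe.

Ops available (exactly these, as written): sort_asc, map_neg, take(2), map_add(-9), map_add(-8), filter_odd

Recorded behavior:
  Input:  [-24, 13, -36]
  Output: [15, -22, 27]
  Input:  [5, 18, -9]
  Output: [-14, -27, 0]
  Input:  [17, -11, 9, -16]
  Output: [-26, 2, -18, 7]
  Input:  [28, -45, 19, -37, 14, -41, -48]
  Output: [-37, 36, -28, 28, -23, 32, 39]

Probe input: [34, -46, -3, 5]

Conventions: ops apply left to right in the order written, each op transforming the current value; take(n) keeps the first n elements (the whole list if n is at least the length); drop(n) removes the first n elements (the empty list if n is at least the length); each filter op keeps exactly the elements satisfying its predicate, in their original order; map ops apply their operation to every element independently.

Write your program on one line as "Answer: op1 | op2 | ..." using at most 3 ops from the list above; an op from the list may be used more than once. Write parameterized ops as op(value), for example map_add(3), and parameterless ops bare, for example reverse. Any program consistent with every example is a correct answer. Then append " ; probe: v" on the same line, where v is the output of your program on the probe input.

map_neg | map_add(-9) ; probe: [-43, 37, -6, -14]

Check, running the answer program on each example:
  [-24, 13, -36] -> [24, -13, 36] -> [15, -22, 27]
  [5, 18, -9] -> [-5, -18, 9] -> [-14, -27, 0]
  [17, -11, 9, -16] -> [-17, 11, -9, 16] -> [-26, 2, -18, 7]
  [28, -45, 19, -37, 14, -41, -48] -> [-28, 45, -19, 37, -14, 41, 48] -> [-37, 36, -28, 28, -23, 32, 39]
  probe: [34, -46, -3, 5] -> [-34, 46, 3, -5] -> [-43, 37, -6, -14]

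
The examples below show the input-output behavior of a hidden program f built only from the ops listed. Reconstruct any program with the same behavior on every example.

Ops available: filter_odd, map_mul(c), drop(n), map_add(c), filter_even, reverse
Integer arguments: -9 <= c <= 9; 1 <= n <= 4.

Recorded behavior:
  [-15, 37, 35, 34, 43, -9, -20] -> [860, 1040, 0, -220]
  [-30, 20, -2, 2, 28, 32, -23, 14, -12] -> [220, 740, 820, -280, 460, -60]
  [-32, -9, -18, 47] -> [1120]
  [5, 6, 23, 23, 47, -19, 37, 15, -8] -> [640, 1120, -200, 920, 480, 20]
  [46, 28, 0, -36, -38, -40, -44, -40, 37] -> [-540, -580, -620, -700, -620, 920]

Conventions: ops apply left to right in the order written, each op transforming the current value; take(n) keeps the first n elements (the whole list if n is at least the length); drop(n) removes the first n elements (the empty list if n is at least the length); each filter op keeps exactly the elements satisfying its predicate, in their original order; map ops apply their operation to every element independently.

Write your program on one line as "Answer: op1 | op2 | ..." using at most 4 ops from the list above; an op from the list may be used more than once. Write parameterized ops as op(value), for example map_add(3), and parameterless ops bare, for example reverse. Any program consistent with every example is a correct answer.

map_add(9) | map_mul(5) | drop(3) | map_mul(4)

Check, running the answer program on each example:
  [-15, 37, 35, 34, 43, -9, -20] -> [-6, 46, 44, 43, 52, 0, -11] -> [-30, 230, 220, 215, 260, 0, -55] -> [215, 260, 0, -55] -> [860, 1040, 0, -220]
  [-30, 20, -2, 2, 28, 32, -23, 14, -12] -> [-21, 29, 7, 11, 37, 41, -14, 23, -3] -> [-105, 145, 35, 55, 185, 205, -70, 115, -15] -> [55, 185, 205, -70, 115, -15] -> [220, 740, 820, -280, 460, -60]
  [-32, -9, -18, 47] -> [-23, 0, -9, 56] -> [-115, 0, -45, 280] -> [280] -> [1120]
  [5, 6, 23, 23, 47, -19, 37, 15, -8] -> [14, 15, 32, 32, 56, -10, 46, 24, 1] -> [70, 75, 160, 160, 280, -50, 230, 120, 5] -> [160, 280, -50, 230, 120, 5] -> [640, 1120, -200, 920, 480, 20]
  [46, 28, 0, -36, -38, -40, -44, -40, 37] -> [55, 37, 9, -27, -29, -31, -35, -31, 46] -> [275, 185, 45, -135, -145, -155, -175, -155, 230] -> [-135, -145, -155, -175, -155, 230] -> [-540, -580, -620, -700, -620, 920]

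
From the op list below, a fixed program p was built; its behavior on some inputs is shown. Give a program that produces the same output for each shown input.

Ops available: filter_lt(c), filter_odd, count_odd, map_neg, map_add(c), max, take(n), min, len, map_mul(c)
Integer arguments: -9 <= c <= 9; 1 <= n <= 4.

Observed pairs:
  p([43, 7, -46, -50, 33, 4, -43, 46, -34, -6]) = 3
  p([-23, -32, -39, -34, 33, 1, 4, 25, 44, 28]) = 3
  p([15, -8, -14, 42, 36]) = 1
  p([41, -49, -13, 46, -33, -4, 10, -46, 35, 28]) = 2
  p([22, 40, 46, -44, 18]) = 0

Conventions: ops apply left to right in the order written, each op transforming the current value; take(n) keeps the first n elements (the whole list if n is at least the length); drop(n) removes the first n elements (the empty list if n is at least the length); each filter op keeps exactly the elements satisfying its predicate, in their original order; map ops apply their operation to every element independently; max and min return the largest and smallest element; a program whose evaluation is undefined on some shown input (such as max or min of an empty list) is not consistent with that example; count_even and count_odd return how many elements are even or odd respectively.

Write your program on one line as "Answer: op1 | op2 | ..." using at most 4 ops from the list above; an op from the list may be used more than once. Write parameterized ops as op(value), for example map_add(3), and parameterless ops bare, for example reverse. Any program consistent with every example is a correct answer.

filter_odd | map_neg | filter_lt(2) | len

Check, running the answer program on each example:
  [43, 7, -46, -50, 33, 4, -43, 46, -34, -6] -> [43, 7, 33, -43] -> [-43, -7, -33, 43] -> [-43, -7, -33] -> 3
  [-23, -32, -39, -34, 33, 1, 4, 25, 44, 28] -> [-23, -39, 33, 1, 25] -> [23, 39, -33, -1, -25] -> [-33, -1, -25] -> 3
  [15, -8, -14, 42, 36] -> [15] -> [-15] -> [-15] -> 1
  [41, -49, -13, 46, -33, -4, 10, -46, 35, 28] -> [41, -49, -13, -33, 35] -> [-41, 49, 13, 33, -35] -> [-41, -35] -> 2
  [22, 40, 46, -44, 18] -> [] -> [] -> [] -> 0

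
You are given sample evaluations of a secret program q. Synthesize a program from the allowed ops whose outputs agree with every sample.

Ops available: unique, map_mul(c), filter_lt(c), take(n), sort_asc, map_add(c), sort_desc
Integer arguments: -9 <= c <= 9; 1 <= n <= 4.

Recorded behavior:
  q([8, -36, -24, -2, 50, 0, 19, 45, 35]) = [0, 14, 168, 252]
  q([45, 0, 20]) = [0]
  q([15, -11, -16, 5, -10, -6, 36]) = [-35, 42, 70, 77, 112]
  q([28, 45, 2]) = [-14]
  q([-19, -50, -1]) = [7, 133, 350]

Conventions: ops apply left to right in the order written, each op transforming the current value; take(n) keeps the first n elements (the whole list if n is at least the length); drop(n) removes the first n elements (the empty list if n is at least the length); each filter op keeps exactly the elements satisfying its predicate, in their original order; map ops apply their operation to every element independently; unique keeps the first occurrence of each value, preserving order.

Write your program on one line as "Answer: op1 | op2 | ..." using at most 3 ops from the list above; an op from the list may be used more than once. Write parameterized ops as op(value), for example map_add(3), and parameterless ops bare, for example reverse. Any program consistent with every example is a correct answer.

filter_lt(7) | map_mul(-7) | sort_asc

Check, running the answer program on each example:
  [8, -36, -24, -2, 50, 0, 19, 45, 35] -> [-36, -24, -2, 0] -> [252, 168, 14, 0] -> [0, 14, 168, 252]
  [45, 0, 20] -> [0] -> [0] -> [0]
  [15, -11, -16, 5, -10, -6, 36] -> [-11, -16, 5, -10, -6] -> [77, 112, -35, 70, 42] -> [-35, 42, 70, 77, 112]
  [28, 45, 2] -> [2] -> [-14] -> [-14]
  [-19, -50, -1] -> [-19, -50, -1] -> [133, 350, 7] -> [7, 133, 350]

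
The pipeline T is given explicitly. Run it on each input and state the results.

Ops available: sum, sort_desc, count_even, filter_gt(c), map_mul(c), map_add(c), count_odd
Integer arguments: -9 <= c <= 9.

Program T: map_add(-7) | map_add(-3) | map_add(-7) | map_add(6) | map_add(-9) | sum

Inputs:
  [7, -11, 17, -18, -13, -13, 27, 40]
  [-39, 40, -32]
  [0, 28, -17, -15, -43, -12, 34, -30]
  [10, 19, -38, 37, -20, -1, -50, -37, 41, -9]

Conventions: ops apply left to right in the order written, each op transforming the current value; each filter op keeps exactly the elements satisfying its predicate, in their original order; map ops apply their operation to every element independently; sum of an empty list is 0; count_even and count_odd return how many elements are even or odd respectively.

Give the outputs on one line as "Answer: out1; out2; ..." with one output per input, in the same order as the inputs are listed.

-124; -91; -215; -248

Execution, op by op:
  [7, -11, 17, -18, -13, -13, 27, 40] -> [0, -18, 10, -25, -20, -20, 20, 33] -> [-3, -21, 7, -28, -23, -23, 17, 30] -> [-10, -28, 0, -35, -30, -30, 10, 23] -> [-4, -22, 6, -29, -24, -24, 16, 29] -> [-13, -31, -3, -38, -33, -33, 7, 20] -> -124
  [-39, 40, -32] -> [-46, 33, -39] -> [-49, 30, -42] -> [-56, 23, -49] -> [-50, 29, -43] -> [-59, 20, -52] -> -91
  [0, 28, -17, -15, -43, -12, 34, -30] -> [-7, 21, -24, -22, -50, -19, 27, -37] -> [-10, 18, -27, -25, -53, -22, 24, -40] -> [-17, 11, -34, -32, -60, -29, 17, -47] -> [-11, 17, -28, -26, -54, -23, 23, -41] -> [-20, 8, -37, -35, -63, -32, 14, -50] -> -215
  [10, 19, -38, 37, -20, -1, -50, -37, 41, -9] -> [3, 12, -45, 30, -27, -8, -57, -44, 34, -16] -> [0, 9, -48, 27, -30, -11, -60, -47, 31, -19] -> [-7, 2, -55, 20, -37, -18, -67, -54, 24, -26] -> [-1, 8, -49, 26, -31, -12, -61, -48, 30, -20] -> [-10, -1, -58, 17, -40, -21, -70, -57, 21, -29] -> -248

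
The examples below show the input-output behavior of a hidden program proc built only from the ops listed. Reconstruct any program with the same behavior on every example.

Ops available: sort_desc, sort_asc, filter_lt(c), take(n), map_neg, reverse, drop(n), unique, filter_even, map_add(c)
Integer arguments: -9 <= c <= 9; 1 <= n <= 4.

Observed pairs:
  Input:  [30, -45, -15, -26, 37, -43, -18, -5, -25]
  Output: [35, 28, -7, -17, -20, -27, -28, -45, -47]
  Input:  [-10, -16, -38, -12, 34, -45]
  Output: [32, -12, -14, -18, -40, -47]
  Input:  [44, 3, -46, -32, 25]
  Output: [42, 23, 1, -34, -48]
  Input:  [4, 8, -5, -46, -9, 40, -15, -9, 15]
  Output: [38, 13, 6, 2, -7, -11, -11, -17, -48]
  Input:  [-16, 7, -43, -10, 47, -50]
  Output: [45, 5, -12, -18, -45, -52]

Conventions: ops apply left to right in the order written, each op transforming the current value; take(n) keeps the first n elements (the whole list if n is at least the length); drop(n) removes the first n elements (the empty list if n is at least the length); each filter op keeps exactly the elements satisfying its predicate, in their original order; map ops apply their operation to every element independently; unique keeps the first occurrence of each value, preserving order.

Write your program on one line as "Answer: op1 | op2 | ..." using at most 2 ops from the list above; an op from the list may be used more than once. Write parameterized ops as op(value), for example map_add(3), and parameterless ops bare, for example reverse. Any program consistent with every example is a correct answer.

sort_desc | map_add(-2)

Check, running the answer program on each example:
  [30, -45, -15, -26, 37, -43, -18, -5, -25] -> [37, 30, -5, -15, -18, -25, -26, -43, -45] -> [35, 28, -7, -17, -20, -27, -28, -45, -47]
  [-10, -16, -38, -12, 34, -45] -> [34, -10, -12, -16, -38, -45] -> [32, -12, -14, -18, -40, -47]
  [44, 3, -46, -32, 25] -> [44, 25, 3, -32, -46] -> [42, 23, 1, -34, -48]
  [4, 8, -5, -46, -9, 40, -15, -9, 15] -> [40, 15, 8, 4, -5, -9, -9, -15, -46] -> [38, 13, 6, 2, -7, -11, -11, -17, -48]
  [-16, 7, -43, -10, 47, -50] -> [47, 7, -10, -16, -43, -50] -> [45, 5, -12, -18, -45, -52]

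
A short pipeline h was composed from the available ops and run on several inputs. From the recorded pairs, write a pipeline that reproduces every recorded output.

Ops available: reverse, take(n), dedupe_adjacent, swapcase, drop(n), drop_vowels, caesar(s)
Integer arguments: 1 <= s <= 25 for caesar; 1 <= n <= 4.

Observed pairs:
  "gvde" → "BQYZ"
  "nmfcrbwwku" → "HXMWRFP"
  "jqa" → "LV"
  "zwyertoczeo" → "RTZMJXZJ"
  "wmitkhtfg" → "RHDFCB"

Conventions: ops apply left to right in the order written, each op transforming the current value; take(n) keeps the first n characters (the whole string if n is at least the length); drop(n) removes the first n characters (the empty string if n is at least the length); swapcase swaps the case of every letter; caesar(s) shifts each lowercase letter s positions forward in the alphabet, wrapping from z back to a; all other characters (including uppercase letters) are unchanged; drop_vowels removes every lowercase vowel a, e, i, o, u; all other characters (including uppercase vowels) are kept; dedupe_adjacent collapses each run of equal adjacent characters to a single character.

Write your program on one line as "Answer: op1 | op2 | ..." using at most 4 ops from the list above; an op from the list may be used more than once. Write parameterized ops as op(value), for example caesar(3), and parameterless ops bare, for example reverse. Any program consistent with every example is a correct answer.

caesar(21) | dedupe_adjacent | drop_vowels | swapcase

Check, running the answer program on each example:
  "gvde" -> "bqyz" -> "bqyz" -> "bqyz" -> "BQYZ"
  "nmfcrbwwku" -> "ihaxmwrrfp" -> "ihaxmwrfp" -> "hxmwrfp" -> "HXMWRFP"
  "jqa" -> "elv" -> "elv" -> "lv" -> "LV"
  "zwyertoczeo" -> "urtzmojxuzj" -> "urtzmojxuzj" -> "rtzmjxzj" -> "RTZMJXZJ"
  "wmitkhtfg" -> "rhdofcoab" -> "rhdofcoab" -> "rhdfcb" -> "RHDFCB"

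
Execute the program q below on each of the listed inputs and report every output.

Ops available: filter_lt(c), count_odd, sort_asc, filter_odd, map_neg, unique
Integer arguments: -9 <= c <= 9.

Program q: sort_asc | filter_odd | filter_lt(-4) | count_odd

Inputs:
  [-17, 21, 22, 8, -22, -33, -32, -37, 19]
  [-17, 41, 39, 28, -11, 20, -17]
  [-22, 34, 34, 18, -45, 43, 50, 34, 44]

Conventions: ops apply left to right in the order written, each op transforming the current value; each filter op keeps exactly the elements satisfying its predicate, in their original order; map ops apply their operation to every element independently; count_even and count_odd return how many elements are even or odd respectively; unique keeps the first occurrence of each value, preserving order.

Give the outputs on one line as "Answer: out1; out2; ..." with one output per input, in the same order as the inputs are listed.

3; 3; 1

Execution, op by op:
  [-17, 21, 22, 8, -22, -33, -32, -37, 19] -> [-37, -33, -32, -22, -17, 8, 19, 21, 22] -> [-37, -33, -17, 19, 21] -> [-37, -33, -17] -> 3
  [-17, 41, 39, 28, -11, 20, -17] -> [-17, -17, -11, 20, 28, 39, 41] -> [-17, -17, -11, 39, 41] -> [-17, -17, -11] -> 3
  [-22, 34, 34, 18, -45, 43, 50, 34, 44] -> [-45, -22, 18, 34, 34, 34, 43, 44, 50] -> [-45, 43] -> [-45] -> 1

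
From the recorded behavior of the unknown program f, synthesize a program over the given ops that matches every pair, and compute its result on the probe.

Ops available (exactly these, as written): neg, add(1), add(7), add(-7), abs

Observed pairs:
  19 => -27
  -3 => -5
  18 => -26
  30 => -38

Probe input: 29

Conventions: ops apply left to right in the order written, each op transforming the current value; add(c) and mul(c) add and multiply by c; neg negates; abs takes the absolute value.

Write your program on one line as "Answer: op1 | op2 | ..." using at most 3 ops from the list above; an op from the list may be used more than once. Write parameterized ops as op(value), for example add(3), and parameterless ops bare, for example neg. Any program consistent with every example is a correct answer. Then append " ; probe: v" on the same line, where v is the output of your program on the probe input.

add(1) | add(7) | neg ; probe: -37

Check, running the answer program on each example:
  19 -> 20 -> 27 -> -27
  -3 -> -2 -> 5 -> -5
  18 -> 19 -> 26 -> -26
  30 -> 31 -> 38 -> -38
  probe: 29 -> 30 -> 37 -> -37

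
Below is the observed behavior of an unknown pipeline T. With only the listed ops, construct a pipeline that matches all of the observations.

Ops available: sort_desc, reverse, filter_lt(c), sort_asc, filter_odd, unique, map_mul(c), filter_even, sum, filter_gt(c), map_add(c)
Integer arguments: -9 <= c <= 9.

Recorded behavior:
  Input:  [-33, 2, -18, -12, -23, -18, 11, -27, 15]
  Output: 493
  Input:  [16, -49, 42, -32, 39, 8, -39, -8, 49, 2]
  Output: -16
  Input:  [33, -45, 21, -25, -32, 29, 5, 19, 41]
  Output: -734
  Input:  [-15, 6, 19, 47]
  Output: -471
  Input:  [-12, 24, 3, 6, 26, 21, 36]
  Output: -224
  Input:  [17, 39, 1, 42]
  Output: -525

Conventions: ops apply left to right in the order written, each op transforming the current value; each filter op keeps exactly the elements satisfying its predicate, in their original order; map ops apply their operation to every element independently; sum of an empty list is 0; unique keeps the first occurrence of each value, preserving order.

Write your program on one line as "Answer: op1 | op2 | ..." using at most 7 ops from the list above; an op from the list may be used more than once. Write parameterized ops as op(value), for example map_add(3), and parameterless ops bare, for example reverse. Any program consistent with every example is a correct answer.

unique | filter_odd | map_mul(-3) | map_mul(3) | map_add(-4) | sum

Check, running the answer program on each example:
  [-33, 2, -18, -12, -23, -18, 11, -27, 15] -> [-33, 2, -18, -12, -23, 11, -27, 15] -> [-33, -23, 11, -27, 15] -> [99, 69, -33, 81, -45] -> [297, 207, -99, 243, -135] -> [293, 203, -103, 239, -139] -> 493
  [16, -49, 42, -32, 39, 8, -39, -8, 49, 2] -> [16, -49, 42, -32, 39, 8, -39, -8, 49, 2] -> [-49, 39, -39, 49] -> [147, -117, 117, -147] -> [441, -351, 351, -441] -> [437, -355, 347, -445] -> -16
  [33, -45, 21, -25, -32, 29, 5, 19, 41] -> [33, -45, 21, -25, -32, 29, 5, 19, 41] -> [33, -45, 21, -25, 29, 5, 19, 41] -> [-99, 135, -63, 75, -87, -15, -57, -123] -> [-297, 405, -189, 225, -261, -45, -171, -369] -> [-301, 401, -193, 221, -265, -49, -175, -373] -> -734
  [-15, 6, 19, 47] -> [-15, 6, 19, 47] -> [-15, 19, 47] -> [45, -57, -141] -> [135, -171, -423] -> [131, -175, -427] -> -471
  [-12, 24, 3, 6, 26, 21, 36] -> [-12, 24, 3, 6, 26, 21, 36] -> [3, 21] -> [-9, -63] -> [-27, -189] -> [-31, -193] -> -224
  [17, 39, 1, 42] -> [17, 39, 1, 42] -> [17, 39, 1] -> [-51, -117, -3] -> [-153, -351, -9] -> [-157, -355, -13] -> -525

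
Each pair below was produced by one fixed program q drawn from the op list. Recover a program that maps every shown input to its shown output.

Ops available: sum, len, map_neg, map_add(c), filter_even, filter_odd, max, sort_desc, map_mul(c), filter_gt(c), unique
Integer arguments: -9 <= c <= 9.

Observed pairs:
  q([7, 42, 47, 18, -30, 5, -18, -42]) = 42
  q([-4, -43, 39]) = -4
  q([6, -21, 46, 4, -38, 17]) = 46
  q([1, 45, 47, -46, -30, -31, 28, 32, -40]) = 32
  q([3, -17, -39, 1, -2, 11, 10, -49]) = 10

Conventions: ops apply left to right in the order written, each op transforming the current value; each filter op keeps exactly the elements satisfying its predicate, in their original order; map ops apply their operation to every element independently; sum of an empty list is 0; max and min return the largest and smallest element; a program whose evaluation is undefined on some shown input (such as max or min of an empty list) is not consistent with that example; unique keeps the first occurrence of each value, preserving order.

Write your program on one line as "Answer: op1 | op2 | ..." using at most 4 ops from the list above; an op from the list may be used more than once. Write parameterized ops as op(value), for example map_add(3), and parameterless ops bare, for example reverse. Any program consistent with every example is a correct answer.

filter_even | sort_desc | max

Check, running the answer program on each example:
  [7, 42, 47, 18, -30, 5, -18, -42] -> [42, 18, -30, -18, -42] -> [42, 18, -18, -30, -42] -> 42
  [-4, -43, 39] -> [-4] -> [-4] -> -4
  [6, -21, 46, 4, -38, 17] -> [6, 46, 4, -38] -> [46, 6, 4, -38] -> 46
  [1, 45, 47, -46, -30, -31, 28, 32, -40] -> [-46, -30, 28, 32, -40] -> [32, 28, -30, -40, -46] -> 32
  [3, -17, -39, 1, -2, 11, 10, -49] -> [-2, 10] -> [10, -2] -> 10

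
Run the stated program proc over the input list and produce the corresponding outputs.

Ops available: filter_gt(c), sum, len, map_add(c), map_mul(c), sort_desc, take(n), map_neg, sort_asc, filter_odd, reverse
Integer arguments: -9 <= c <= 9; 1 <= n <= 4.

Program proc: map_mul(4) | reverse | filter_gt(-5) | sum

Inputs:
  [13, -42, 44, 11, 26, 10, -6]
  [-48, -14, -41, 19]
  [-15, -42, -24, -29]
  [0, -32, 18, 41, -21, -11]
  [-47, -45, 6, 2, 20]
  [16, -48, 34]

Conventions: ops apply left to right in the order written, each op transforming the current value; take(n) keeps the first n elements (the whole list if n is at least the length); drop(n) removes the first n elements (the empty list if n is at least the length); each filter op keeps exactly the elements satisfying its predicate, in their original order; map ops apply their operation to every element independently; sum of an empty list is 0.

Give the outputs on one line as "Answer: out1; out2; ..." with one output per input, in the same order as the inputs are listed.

416; 76; 0; 236; 112; 200

Execution, op by op:
  [13, -42, 44, 11, 26, 10, -6] -> [52, -168, 176, 44, 104, 40, -24] -> [-24, 40, 104, 44, 176, -168, 52] -> [40, 104, 44, 176, 52] -> 416
  [-48, -14, -41, 19] -> [-192, -56, -164, 76] -> [76, -164, -56, -192] -> [76] -> 76
  [-15, -42, -24, -29] -> [-60, -168, -96, -116] -> [-116, -96, -168, -60] -> [] -> 0
  [0, -32, 18, 41, -21, -11] -> [0, -128, 72, 164, -84, -44] -> [-44, -84, 164, 72, -128, 0] -> [164, 72, 0] -> 236
  [-47, -45, 6, 2, 20] -> [-188, -180, 24, 8, 80] -> [80, 8, 24, -180, -188] -> [80, 8, 24] -> 112
  [16, -48, 34] -> [64, -192, 136] -> [136, -192, 64] -> [136, 64] -> 200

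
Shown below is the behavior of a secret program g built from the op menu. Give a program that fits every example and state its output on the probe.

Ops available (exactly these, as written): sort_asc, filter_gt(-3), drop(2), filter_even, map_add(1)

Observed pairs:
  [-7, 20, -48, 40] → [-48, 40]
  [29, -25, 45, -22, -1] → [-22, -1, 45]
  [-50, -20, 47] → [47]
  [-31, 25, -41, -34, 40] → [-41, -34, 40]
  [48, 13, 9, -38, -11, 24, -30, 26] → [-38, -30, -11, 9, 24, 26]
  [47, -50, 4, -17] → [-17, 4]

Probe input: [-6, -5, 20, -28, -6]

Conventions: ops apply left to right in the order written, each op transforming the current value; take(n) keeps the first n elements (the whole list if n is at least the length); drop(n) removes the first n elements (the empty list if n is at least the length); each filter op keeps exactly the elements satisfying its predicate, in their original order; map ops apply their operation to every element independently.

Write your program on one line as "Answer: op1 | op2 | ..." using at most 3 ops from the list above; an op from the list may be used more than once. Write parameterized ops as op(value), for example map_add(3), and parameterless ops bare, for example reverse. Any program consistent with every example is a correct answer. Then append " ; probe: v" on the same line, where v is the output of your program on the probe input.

drop(2) | sort_asc ; probe: [-28, -6, 20]

Check, running the answer program on each example:
  [-7, 20, -48, 40] -> [-48, 40] -> [-48, 40]
  [29, -25, 45, -22, -1] -> [45, -22, -1] -> [-22, -1, 45]
  [-50, -20, 47] -> [47] -> [47]
  [-31, 25, -41, -34, 40] -> [-41, -34, 40] -> [-41, -34, 40]
  [48, 13, 9, -38, -11, 24, -30, 26] -> [9, -38, -11, 24, -30, 26] -> [-38, -30, -11, 9, 24, 26]
  [47, -50, 4, -17] -> [4, -17] -> [-17, 4]
  probe: [-6, -5, 20, -28, -6] -> [20, -28, -6] -> [-28, -6, 20]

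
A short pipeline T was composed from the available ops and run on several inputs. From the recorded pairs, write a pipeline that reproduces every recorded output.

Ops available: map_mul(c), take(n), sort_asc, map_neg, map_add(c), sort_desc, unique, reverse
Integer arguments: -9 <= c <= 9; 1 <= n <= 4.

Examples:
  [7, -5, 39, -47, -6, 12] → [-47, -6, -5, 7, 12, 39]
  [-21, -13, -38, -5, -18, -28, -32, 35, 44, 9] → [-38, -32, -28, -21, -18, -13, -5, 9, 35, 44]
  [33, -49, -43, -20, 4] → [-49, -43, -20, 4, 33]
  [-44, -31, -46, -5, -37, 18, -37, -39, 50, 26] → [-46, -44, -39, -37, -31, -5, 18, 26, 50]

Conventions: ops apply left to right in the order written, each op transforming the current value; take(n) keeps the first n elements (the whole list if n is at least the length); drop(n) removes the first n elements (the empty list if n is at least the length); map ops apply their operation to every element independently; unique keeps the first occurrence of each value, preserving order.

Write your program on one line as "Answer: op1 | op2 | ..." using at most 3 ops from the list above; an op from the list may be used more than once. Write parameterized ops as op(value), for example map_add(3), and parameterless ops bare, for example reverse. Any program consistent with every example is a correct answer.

sort_asc | unique

Check, running the answer program on each example:
  [7, -5, 39, -47, -6, 12] -> [-47, -6, -5, 7, 12, 39] -> [-47, -6, -5, 7, 12, 39]
  [-21, -13, -38, -5, -18, -28, -32, 35, 44, 9] -> [-38, -32, -28, -21, -18, -13, -5, 9, 35, 44] -> [-38, -32, -28, -21, -18, -13, -5, 9, 35, 44]
  [33, -49, -43, -20, 4] -> [-49, -43, -20, 4, 33] -> [-49, -43, -20, 4, 33]
  [-44, -31, -46, -5, -37, 18, -37, -39, 50, 26] -> [-46, -44, -39, -37, -37, -31, -5, 18, 26, 50] -> [-46, -44, -39, -37, -31, -5, 18, 26, 50]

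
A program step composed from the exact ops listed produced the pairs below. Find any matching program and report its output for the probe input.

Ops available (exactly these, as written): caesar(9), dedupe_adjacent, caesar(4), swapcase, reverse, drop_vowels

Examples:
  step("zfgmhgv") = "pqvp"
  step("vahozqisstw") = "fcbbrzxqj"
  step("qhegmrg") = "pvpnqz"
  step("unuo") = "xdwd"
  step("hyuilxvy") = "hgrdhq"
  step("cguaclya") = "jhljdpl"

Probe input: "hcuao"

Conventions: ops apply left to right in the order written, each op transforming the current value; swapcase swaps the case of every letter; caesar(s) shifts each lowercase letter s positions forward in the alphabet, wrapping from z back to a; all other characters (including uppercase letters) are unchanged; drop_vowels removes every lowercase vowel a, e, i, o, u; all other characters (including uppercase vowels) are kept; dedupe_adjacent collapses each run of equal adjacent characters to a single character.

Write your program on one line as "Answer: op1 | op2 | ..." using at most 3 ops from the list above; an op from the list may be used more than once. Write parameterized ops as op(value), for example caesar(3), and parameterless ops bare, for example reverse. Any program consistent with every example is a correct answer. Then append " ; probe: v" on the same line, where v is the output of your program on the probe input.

caesar(9) | drop_vowels | reverse ; probe: "xjdlq"

Check, running the answer program on each example:
  "zfgmhgv" -> "iopvqpe" -> "pvqp" -> "pqvp"
  "vahozqisstw" -> "ejqxizrbbcf" -> "jqxzrbbcf" -> "fcbbrzxqj"
  "qhegmrg" -> "zqnpvap" -> "zqnpvp" -> "pvpnqz"
  "unuo" -> "dwdx" -> "dwdx" -> "xdwd"
  "hyuilxvy" -> "qhdrugeh" -> "qhdrgh" -> "hgrdhq"
  "cguaclya" -> "lpdjluhj" -> "lpdjlhj" -> "jhljdpl"
  probe: "hcuao" -> "qldjx" -> "qldjx" -> "xjdlq"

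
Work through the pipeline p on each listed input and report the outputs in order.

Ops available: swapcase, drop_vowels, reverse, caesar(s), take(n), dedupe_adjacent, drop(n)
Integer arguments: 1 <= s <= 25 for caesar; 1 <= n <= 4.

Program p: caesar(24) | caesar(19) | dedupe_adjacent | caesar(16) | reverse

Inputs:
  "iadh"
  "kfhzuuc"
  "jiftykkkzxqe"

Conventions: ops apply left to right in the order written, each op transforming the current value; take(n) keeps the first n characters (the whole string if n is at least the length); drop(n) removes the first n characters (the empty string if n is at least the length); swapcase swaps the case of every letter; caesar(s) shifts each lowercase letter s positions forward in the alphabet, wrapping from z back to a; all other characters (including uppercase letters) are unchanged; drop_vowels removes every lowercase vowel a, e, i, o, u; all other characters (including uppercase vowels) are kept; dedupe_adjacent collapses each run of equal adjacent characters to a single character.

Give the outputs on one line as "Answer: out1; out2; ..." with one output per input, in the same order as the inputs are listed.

"okhp"; "jbgomr"; "lxegrfampq"

Execution, op by op:
  "iadh" -> "gybf" -> "zruy" -> "zruy" -> "phko" -> "okhp"
  "kfhzuuc" -> "idfxssa" -> "bwyqllt" -> "bwyqlt" -> "rmogbj" -> "jbgomr"
  "jiftykkkzxqe" -> "hgdrwiiixvoc" -> "azwkpbbbqohv" -> "azwkpbqohv" -> "qpmafrgexl" -> "lxegrfampq"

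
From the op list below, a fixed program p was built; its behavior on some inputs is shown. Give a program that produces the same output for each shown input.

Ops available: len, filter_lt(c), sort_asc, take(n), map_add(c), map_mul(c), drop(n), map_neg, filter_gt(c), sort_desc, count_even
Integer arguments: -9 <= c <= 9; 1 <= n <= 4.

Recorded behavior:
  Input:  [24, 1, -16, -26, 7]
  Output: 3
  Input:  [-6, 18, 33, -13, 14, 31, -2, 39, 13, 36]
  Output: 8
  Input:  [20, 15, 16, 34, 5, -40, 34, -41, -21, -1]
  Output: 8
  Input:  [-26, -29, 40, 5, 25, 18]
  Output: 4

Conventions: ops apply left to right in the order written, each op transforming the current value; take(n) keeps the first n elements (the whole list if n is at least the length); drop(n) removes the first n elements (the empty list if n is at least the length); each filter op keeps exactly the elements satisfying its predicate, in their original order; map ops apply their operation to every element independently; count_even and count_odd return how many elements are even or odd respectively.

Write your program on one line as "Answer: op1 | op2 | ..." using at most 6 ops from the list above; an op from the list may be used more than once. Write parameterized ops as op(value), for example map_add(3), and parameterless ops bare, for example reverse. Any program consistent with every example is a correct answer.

drop(2) | map_add(1) | map_neg | sort_asc | len

Check, running the answer program on each example:
  [24, 1, -16, -26, 7] -> [-16, -26, 7] -> [-15, -25, 8] -> [15, 25, -8] -> [-8, 15, 25] -> 3
  [-6, 18, 33, -13, 14, 31, -2, 39, 13, 36] -> [33, -13, 14, 31, -2, 39, 13, 36] -> [34, -12, 15, 32, -1, 40, 14, 37] -> [-34, 12, -15, -32, 1, -40, -14, -37] -> [-40, -37, -34, -32, -15, -14, 1, 12] -> 8
  [20, 15, 16, 34, 5, -40, 34, -41, -21, -1] -> [16, 34, 5, -40, 34, -41, -21, -1] -> [17, 35, 6, -39, 35, -40, -20, 0] -> [-17, -35, -6, 39, -35, 40, 20, 0] -> [-35, -35, -17, -6, 0, 20, 39, 40] -> 8
  [-26, -29, 40, 5, 25, 18] -> [40, 5, 25, 18] -> [41, 6, 26, 19] -> [-41, -6, -26, -19] -> [-41, -26, -19, -6] -> 4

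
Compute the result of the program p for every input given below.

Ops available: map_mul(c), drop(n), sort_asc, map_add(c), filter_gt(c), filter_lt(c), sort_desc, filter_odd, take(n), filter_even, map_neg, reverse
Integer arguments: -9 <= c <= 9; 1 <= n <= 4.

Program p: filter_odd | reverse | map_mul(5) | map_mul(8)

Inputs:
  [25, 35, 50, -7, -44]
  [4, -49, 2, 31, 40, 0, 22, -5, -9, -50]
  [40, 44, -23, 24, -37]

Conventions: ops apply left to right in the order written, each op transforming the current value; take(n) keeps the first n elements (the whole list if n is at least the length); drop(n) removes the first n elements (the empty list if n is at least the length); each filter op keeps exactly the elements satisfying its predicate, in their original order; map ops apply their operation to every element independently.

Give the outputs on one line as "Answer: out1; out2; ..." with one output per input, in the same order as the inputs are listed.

[-280, 1400, 1000]; [-360, -200, 1240, -1960]; [-1480, -920]

Execution, op by op:
  [25, 35, 50, -7, -44] -> [25, 35, -7] -> [-7, 35, 25] -> [-35, 175, 125] -> [-280, 1400, 1000]
  [4, -49, 2, 31, 40, 0, 22, -5, -9, -50] -> [-49, 31, -5, -9] -> [-9, -5, 31, -49] -> [-45, -25, 155, -245] -> [-360, -200, 1240, -1960]
  [40, 44, -23, 24, -37] -> [-23, -37] -> [-37, -23] -> [-185, -115] -> [-1480, -920]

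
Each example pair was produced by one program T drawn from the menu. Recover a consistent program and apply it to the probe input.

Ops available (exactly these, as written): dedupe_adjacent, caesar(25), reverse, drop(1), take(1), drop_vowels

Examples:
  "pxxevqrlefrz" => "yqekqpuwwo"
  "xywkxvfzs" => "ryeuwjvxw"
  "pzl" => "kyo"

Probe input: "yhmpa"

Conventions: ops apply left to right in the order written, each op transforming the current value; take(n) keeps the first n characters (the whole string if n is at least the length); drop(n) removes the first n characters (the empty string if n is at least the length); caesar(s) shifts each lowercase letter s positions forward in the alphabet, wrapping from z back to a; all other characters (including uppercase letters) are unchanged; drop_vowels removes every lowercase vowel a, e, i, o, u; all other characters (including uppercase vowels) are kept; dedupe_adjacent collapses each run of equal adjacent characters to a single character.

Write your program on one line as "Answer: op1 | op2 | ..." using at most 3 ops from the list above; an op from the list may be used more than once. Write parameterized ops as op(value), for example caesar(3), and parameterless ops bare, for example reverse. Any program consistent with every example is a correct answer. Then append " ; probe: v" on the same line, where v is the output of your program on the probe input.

drop_vowels | caesar(25) | reverse ; probe: "olgx"

Check, running the answer program on each example:
  "pxxevqrlefrz" -> "pxxvqrlfrz" -> "owwupqkeqy" -> "yqekqpuwwo"
  "xywkxvfzs" -> "xywkxvfzs" -> "wxvjwueyr" -> "ryeuwjvxw"
  "pzl" -> "pzl" -> "oyk" -> "kyo"
  probe: "yhmpa" -> "yhmp" -> "xglo" -> "olgx"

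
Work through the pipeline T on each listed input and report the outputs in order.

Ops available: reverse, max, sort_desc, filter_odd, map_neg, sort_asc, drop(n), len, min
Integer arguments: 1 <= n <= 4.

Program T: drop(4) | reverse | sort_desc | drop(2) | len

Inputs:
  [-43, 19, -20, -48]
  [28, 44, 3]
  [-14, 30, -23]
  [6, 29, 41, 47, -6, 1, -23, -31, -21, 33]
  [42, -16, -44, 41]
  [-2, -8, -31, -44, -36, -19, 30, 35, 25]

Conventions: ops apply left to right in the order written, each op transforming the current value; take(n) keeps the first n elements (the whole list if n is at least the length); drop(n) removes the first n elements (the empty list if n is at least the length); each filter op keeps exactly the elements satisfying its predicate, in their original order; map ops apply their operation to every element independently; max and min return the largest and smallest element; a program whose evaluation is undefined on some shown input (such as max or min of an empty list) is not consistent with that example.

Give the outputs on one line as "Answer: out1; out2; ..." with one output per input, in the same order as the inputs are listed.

0; 0; 0; 4; 0; 3

Execution, op by op:
  [-43, 19, -20, -48] -> [] -> [] -> [] -> [] -> 0
  [28, 44, 3] -> [] -> [] -> [] -> [] -> 0
  [-14, 30, -23] -> [] -> [] -> [] -> [] -> 0
  [6, 29, 41, 47, -6, 1, -23, -31, -21, 33] -> [-6, 1, -23, -31, -21, 33] -> [33, -21, -31, -23, 1, -6] -> [33, 1, -6, -21, -23, -31] -> [-6, -21, -23, -31] -> 4
  [42, -16, -44, 41] -> [] -> [] -> [] -> [] -> 0
  [-2, -8, -31, -44, -36, -19, 30, 35, 25] -> [-36, -19, 30, 35, 25] -> [25, 35, 30, -19, -36] -> [35, 30, 25, -19, -36] -> [25, -19, -36] -> 3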